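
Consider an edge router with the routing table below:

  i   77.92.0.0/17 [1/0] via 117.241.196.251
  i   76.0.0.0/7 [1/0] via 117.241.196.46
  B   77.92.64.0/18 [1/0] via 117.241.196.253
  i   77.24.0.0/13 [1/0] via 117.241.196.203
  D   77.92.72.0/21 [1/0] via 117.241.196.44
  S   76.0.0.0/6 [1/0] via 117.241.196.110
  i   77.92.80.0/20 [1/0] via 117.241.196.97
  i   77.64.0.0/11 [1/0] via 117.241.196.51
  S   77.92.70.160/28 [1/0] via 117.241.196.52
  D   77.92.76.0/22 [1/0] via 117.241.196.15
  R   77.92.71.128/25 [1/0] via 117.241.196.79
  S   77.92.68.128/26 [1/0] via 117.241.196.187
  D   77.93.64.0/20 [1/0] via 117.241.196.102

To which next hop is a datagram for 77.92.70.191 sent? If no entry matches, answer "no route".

117.241.196.253

Routes whose prefix contains 77.92.70.191:
  76.0.0.0/6 (76.0.0.0 - 79.255.255.255) -> 117.241.196.110
  76.0.0.0/7 (76.0.0.0 - 77.255.255.255) -> 117.241.196.46
  77.64.0.0/11 (77.64.0.0 - 77.95.255.255) -> 117.241.196.51
  77.92.0.0/17 (77.92.0.0 - 77.92.127.255) -> 117.241.196.251
  77.92.64.0/18 (77.92.64.0 - 77.92.127.255) -> 117.241.196.253
More-specific entries that do NOT match:
  77.92.70.160/28 (77.92.70.160 - 77.92.70.175) does not contain 77.92.70.191
  77.92.68.128/26 (77.92.68.128 - 77.92.68.191) does not contain 77.92.70.191
  77.92.71.128/25 (77.92.71.128 - 77.92.71.255) does not contain 77.92.70.191
  77.92.76.0/22 (77.92.76.0 - 77.92.79.255) does not contain 77.92.70.191
  77.92.72.0/21 (77.92.72.0 - 77.92.79.255) does not contain 77.92.70.191
  77.92.80.0/20 (77.92.80.0 - 77.92.95.255) does not contain 77.92.70.191
  77.93.64.0/20 (77.93.64.0 - 77.93.79.255) does not contain 77.92.70.191
Longest matching prefix is /18 -> next hop 117.241.196.253.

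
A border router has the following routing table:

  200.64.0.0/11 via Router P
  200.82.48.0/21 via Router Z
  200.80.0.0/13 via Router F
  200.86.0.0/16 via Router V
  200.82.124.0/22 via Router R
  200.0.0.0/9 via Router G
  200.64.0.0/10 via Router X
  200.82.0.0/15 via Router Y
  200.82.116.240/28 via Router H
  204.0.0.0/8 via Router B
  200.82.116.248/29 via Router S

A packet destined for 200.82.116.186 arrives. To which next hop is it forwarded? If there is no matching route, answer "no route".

Router Y

Routes whose prefix contains 200.82.116.186:
  200.0.0.0/9 (200.0.0.0 - 200.127.255.255) -> Router G
  200.64.0.0/10 (200.64.0.0 - 200.127.255.255) -> Router X
  200.64.0.0/11 (200.64.0.0 - 200.95.255.255) -> Router P
  200.80.0.0/13 (200.80.0.0 - 200.87.255.255) -> Router F
  200.82.0.0/15 (200.82.0.0 - 200.83.255.255) -> Router Y
More-specific entries that do NOT match:
  200.82.116.248/29 (200.82.116.248 - 200.82.116.255) does not contain 200.82.116.186
  200.82.116.240/28 (200.82.116.240 - 200.82.116.255) does not contain 200.82.116.186
  200.82.124.0/22 (200.82.124.0 - 200.82.127.255) does not contain 200.82.116.186
  200.82.48.0/21 (200.82.48.0 - 200.82.55.255) does not contain 200.82.116.186
  200.86.0.0/16 (200.86.0.0 - 200.86.255.255) does not contain 200.82.116.186
Longest matching prefix is /15 -> next hop Router Y.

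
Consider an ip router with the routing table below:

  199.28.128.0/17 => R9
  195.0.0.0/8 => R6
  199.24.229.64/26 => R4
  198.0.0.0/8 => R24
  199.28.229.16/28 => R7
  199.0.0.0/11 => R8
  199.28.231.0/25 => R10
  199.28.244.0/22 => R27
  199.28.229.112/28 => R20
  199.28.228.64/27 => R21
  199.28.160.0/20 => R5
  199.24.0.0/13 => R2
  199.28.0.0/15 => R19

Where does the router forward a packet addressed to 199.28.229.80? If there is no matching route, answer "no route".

Routes whose prefix contains 199.28.229.80:
  199.0.0.0/11 (199.0.0.0 - 199.31.255.255) -> R8
  199.24.0.0/13 (199.24.0.0 - 199.31.255.255) -> R2
  199.28.0.0/15 (199.28.0.0 - 199.29.255.255) -> R19
  199.28.128.0/17 (199.28.128.0 - 199.28.255.255) -> R9
More-specific entries that do NOT match:
  199.28.229.16/28 (199.28.229.16 - 199.28.229.31) does not contain 199.28.229.80
  199.28.229.112/28 (199.28.229.112 - 199.28.229.127) does not contain 199.28.229.80
  199.28.228.64/27 (199.28.228.64 - 199.28.228.95) does not contain 199.28.229.80
  199.24.229.64/26 (199.24.229.64 - 199.24.229.127) does not contain 199.28.229.80
  199.28.231.0/25 (199.28.231.0 - 199.28.231.127) does not contain 199.28.229.80
  199.28.244.0/22 (199.28.244.0 - 199.28.247.255) does not contain 199.28.229.80
  199.28.160.0/20 (199.28.160.0 - 199.28.175.255) does not contain 199.28.229.80
Longest matching prefix is /17 -> next hop R9.

R9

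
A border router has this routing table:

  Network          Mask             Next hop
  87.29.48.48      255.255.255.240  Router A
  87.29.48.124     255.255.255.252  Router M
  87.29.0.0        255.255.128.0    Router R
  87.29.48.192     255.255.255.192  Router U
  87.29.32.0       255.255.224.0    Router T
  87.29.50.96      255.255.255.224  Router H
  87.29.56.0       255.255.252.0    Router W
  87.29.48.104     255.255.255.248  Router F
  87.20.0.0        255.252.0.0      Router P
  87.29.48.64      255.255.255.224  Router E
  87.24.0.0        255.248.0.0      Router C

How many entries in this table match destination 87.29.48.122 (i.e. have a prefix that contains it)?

3

Prefixes containing 87.29.48.122:
  87.24.0.0/13 (87.24.0.0 - 87.31.255.255)
  87.29.0.0/17 (87.29.0.0 - 87.29.127.255)
  87.29.32.0/19 (87.29.32.0 - 87.29.63.255)
Total matching entries: 3.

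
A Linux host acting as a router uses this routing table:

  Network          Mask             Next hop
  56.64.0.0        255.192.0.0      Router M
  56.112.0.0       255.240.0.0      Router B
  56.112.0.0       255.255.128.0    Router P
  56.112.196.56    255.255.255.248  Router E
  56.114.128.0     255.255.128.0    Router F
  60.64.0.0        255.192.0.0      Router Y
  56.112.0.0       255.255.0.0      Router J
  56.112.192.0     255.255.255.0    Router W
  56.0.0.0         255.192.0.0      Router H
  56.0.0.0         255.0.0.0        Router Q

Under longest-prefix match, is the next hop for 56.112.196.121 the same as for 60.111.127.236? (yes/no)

no

56.112.196.121: longest match 56.112.0.0/16 -> Router J
60.111.127.236: longest match 60.64.0.0/10 -> Router Y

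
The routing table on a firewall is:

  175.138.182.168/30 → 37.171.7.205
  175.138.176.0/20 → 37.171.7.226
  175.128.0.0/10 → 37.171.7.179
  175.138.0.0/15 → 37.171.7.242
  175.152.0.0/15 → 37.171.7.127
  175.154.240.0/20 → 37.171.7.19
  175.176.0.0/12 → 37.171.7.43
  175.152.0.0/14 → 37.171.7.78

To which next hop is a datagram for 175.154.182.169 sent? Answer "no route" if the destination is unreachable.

Routes whose prefix contains 175.154.182.169:
  175.128.0.0/10 (175.128.0.0 - 175.191.255.255) -> 37.171.7.179
  175.152.0.0/14 (175.152.0.0 - 175.155.255.255) -> 37.171.7.78
More-specific entries that do NOT match:
  175.138.182.168/30 (175.138.182.168 - 175.138.182.171) does not contain 175.154.182.169
  175.138.176.0/20 (175.138.176.0 - 175.138.191.255) does not contain 175.154.182.169
  175.154.240.0/20 (175.154.240.0 - 175.154.255.255) does not contain 175.154.182.169
  175.138.0.0/15 (175.138.0.0 - 175.139.255.255) does not contain 175.154.182.169
  175.152.0.0/15 (175.152.0.0 - 175.153.255.255) does not contain 175.154.182.169
Longest matching prefix is /14 -> next hop 37.171.7.78.

37.171.7.78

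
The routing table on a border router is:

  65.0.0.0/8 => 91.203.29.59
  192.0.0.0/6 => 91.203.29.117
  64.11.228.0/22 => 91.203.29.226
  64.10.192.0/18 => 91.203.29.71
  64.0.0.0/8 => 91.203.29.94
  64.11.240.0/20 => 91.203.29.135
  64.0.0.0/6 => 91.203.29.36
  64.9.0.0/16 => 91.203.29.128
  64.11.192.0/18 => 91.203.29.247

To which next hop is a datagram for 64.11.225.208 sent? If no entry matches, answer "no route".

Routes whose prefix contains 64.11.225.208:
  64.0.0.0/6 (64.0.0.0 - 67.255.255.255) -> 91.203.29.36
  64.0.0.0/8 (64.0.0.0 - 64.255.255.255) -> 91.203.29.94
  64.11.192.0/18 (64.11.192.0 - 64.11.255.255) -> 91.203.29.247
More-specific entries that do NOT match:
  64.11.228.0/22 (64.11.228.0 - 64.11.231.255) does not contain 64.11.225.208
  64.11.240.0/20 (64.11.240.0 - 64.11.255.255) does not contain 64.11.225.208
Longest matching prefix is /18 -> next hop 91.203.29.247.

91.203.29.247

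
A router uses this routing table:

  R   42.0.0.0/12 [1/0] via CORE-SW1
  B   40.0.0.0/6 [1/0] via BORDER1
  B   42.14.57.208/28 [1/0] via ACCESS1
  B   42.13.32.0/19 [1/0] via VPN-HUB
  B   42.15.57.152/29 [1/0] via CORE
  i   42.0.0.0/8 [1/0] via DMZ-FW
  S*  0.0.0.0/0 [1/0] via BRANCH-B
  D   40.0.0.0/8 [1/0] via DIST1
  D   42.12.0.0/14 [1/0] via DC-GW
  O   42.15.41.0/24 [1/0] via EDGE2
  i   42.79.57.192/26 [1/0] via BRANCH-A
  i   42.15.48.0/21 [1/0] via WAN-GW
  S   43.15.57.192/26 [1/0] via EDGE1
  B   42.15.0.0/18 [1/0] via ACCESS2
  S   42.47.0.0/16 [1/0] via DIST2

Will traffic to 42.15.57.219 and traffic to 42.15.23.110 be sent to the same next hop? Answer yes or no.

yes

42.15.57.219: longest match 42.15.0.0/18 -> ACCESS2
42.15.23.110: longest match 42.15.0.0/18 -> ACCESS2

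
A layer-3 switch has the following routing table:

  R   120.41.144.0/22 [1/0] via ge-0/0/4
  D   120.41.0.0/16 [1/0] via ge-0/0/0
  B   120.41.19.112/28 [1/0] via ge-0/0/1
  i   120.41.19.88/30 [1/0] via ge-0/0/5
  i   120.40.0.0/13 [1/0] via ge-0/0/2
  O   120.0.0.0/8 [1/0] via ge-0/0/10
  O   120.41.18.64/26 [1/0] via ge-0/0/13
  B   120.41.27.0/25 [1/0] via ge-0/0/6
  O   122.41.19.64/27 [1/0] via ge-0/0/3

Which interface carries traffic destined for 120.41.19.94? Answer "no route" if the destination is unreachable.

Routes whose prefix contains 120.41.19.94:
  120.0.0.0/8 (120.0.0.0 - 120.255.255.255) -> ge-0/0/10
  120.40.0.0/13 (120.40.0.0 - 120.47.255.255) -> ge-0/0/2
  120.41.0.0/16 (120.41.0.0 - 120.41.255.255) -> ge-0/0/0
More-specific entries that do NOT match:
  120.41.19.88/30 (120.41.19.88 - 120.41.19.91) does not contain 120.41.19.94
  120.41.19.112/28 (120.41.19.112 - 120.41.19.127) does not contain 120.41.19.94
  122.41.19.64/27 (122.41.19.64 - 122.41.19.95) does not contain 120.41.19.94
  120.41.18.64/26 (120.41.18.64 - 120.41.18.127) does not contain 120.41.19.94
  120.41.27.0/25 (120.41.27.0 - 120.41.27.127) does not contain 120.41.19.94
  120.41.144.0/22 (120.41.144.0 - 120.41.147.255) does not contain 120.41.19.94
Longest matching prefix is /16 -> interface ge-0/0/0.

ge-0/0/0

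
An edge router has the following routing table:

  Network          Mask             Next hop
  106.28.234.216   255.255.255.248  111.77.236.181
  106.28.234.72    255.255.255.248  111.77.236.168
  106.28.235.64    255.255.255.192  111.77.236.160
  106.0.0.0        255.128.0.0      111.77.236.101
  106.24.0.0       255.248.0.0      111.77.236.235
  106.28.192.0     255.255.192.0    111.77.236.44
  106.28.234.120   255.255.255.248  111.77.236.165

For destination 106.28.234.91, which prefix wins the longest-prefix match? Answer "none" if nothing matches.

Entries matching 106.28.234.91:
  106.0.0.0/9 (106.0.0.0 - 106.127.255.255)
  106.24.0.0/13 (106.24.0.0 - 106.31.255.255)
  106.28.192.0/18 (106.28.192.0 - 106.28.255.255)
Most specific is 106.28.192.0/18.

106.28.192.0/18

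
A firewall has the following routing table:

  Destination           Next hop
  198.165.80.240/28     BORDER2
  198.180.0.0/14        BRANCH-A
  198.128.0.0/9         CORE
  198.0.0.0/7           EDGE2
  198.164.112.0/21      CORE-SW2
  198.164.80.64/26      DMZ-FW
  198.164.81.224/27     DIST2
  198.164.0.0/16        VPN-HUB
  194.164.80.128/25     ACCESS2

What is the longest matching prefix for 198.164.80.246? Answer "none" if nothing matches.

Entries matching 198.164.80.246:
  198.0.0.0/7 (198.0.0.0 - 199.255.255.255)
  198.128.0.0/9 (198.128.0.0 - 198.255.255.255)
  198.164.0.0/16 (198.164.0.0 - 198.164.255.255)
Most specific is 198.164.0.0/16.

198.164.0.0/16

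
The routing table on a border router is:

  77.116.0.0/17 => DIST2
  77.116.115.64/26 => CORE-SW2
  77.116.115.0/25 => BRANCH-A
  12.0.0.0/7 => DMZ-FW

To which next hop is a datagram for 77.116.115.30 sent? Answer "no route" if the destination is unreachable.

Routes whose prefix contains 77.116.115.30:
  77.116.0.0/17 (77.116.0.0 - 77.116.127.255) -> DIST2
  77.116.115.0/25 (77.116.115.0 - 77.116.115.127) -> BRANCH-A
More-specific entries that do NOT match:
  77.116.115.64/26 (77.116.115.64 - 77.116.115.127) does not contain 77.116.115.30
Longest matching prefix is /25 -> next hop BRANCH-A.

BRANCH-A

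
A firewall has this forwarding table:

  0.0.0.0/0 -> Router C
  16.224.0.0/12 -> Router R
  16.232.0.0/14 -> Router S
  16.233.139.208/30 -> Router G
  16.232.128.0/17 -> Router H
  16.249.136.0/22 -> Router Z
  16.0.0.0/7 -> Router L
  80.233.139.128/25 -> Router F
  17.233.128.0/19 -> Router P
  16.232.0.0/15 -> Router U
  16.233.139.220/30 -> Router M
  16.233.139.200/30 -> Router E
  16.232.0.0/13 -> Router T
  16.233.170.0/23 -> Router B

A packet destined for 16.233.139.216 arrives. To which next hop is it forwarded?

Router U

Routes whose prefix contains 16.233.139.216:
  0.0.0.0/0 (default, matches everything) -> Router C
  16.0.0.0/7 (16.0.0.0 - 17.255.255.255) -> Router L
  16.224.0.0/12 (16.224.0.0 - 16.239.255.255) -> Router R
  16.232.0.0/13 (16.232.0.0 - 16.239.255.255) -> Router T
  16.232.0.0/14 (16.232.0.0 - 16.235.255.255) -> Router S
  16.232.0.0/15 (16.232.0.0 - 16.233.255.255) -> Router U
More-specific entries that do NOT match:
  16.233.139.208/30 (16.233.139.208 - 16.233.139.211) does not contain 16.233.139.216
  16.233.139.220/30 (16.233.139.220 - 16.233.139.223) does not contain 16.233.139.216
  16.233.139.200/30 (16.233.139.200 - 16.233.139.203) does not contain 16.233.139.216
  80.233.139.128/25 (80.233.139.128 - 80.233.139.255) does not contain 16.233.139.216
  16.233.170.0/23 (16.233.170.0 - 16.233.171.255) does not contain 16.233.139.216
  16.249.136.0/22 (16.249.136.0 - 16.249.139.255) does not contain 16.233.139.216
  17.233.128.0/19 (17.233.128.0 - 17.233.159.255) does not contain 16.233.139.216
  16.232.128.0/17 (16.232.128.0 - 16.232.255.255) does not contain 16.233.139.216
Longest matching prefix is /15 -> next hop Router U.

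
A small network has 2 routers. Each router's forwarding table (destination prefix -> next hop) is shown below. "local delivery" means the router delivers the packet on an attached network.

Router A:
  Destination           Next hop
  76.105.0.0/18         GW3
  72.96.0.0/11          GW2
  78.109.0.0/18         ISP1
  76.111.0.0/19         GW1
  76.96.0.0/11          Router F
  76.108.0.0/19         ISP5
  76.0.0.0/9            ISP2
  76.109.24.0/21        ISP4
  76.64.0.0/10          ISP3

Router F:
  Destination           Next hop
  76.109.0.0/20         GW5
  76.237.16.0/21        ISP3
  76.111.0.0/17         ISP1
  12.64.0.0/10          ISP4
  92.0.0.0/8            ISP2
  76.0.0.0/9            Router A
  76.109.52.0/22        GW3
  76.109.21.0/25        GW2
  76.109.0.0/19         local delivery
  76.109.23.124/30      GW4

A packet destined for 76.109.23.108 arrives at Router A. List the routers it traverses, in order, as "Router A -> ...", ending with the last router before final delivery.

Router A -> Router F

At Router A: longest match for 76.109.23.108 is 76.96.0.0/11 -> Router F
At Router F: longest match for 76.109.23.108 is 76.109.0.0/19 -> local delivery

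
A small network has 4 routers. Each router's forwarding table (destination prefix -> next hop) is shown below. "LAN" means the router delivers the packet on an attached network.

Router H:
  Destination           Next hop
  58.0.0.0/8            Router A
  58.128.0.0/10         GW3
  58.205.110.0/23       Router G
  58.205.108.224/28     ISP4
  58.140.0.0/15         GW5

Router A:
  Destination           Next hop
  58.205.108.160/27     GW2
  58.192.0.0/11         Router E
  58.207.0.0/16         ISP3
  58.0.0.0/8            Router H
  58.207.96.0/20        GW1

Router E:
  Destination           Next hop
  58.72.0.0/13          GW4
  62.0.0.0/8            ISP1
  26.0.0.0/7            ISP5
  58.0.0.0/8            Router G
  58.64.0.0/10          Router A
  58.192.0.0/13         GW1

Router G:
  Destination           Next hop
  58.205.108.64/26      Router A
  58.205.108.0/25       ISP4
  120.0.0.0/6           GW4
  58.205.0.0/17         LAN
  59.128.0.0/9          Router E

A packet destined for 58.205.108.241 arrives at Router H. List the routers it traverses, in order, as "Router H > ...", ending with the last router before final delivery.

Router H > Router A > Router E > Router G

At Router H: longest match for 58.205.108.241 is 58.0.0.0/8 -> Router A
At Router A: longest match for 58.205.108.241 is 58.192.0.0/11 -> Router E
At Router E: longest match for 58.205.108.241 is 58.0.0.0/8 -> Router G
At Router G: longest match for 58.205.108.241 is 58.205.0.0/17 -> LAN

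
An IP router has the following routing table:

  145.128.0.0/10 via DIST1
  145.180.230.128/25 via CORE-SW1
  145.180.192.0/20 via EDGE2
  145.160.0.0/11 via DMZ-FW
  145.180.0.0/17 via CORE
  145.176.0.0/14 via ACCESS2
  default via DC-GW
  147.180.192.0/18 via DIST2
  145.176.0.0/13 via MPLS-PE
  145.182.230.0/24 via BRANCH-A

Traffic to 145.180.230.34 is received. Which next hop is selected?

MPLS-PE

Routes whose prefix contains 145.180.230.34:
  0.0.0.0/0 (default, matches everything) -> DC-GW
  145.128.0.0/10 (145.128.0.0 - 145.191.255.255) -> DIST1
  145.160.0.0/11 (145.160.0.0 - 145.191.255.255) -> DMZ-FW
  145.176.0.0/13 (145.176.0.0 - 145.183.255.255) -> MPLS-PE
More-specific entries that do NOT match:
  145.180.230.128/25 (145.180.230.128 - 145.180.230.255) does not contain 145.180.230.34
  145.182.230.0/24 (145.182.230.0 - 145.182.230.255) does not contain 145.180.230.34
  145.180.192.0/20 (145.180.192.0 - 145.180.207.255) does not contain 145.180.230.34
  147.180.192.0/18 (147.180.192.0 - 147.180.255.255) does not contain 145.180.230.34
  145.180.0.0/17 (145.180.0.0 - 145.180.127.255) does not contain 145.180.230.34
  145.176.0.0/14 (145.176.0.0 - 145.179.255.255) does not contain 145.180.230.34
Longest matching prefix is /13 -> next hop MPLS-PE.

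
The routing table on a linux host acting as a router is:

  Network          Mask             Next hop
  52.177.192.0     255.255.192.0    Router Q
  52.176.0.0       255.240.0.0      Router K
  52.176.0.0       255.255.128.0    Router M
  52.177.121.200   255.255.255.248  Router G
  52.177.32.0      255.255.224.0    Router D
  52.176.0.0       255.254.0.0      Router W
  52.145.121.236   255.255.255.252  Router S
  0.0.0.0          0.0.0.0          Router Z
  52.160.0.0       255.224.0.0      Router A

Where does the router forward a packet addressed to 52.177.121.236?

Routes whose prefix contains 52.177.121.236:
  0.0.0.0/0 (default, matches everything) -> Router Z
  52.160.0.0/11 (52.160.0.0 - 52.191.255.255) -> Router A
  52.176.0.0/12 (52.176.0.0 - 52.191.255.255) -> Router K
  52.176.0.0/15 (52.176.0.0 - 52.177.255.255) -> Router W
More-specific entries that do NOT match:
  52.145.121.236/30 (52.145.121.236 - 52.145.121.239) does not contain 52.177.121.236
  52.177.121.200/29 (52.177.121.200 - 52.177.121.207) does not contain 52.177.121.236
  52.177.32.0/19 (52.177.32.0 - 52.177.63.255) does not contain 52.177.121.236
  52.177.192.0/18 (52.177.192.0 - 52.177.255.255) does not contain 52.177.121.236
  52.176.0.0/17 (52.176.0.0 - 52.176.127.255) does not contain 52.177.121.236
Longest matching prefix is /15 -> next hop Router W.

Router W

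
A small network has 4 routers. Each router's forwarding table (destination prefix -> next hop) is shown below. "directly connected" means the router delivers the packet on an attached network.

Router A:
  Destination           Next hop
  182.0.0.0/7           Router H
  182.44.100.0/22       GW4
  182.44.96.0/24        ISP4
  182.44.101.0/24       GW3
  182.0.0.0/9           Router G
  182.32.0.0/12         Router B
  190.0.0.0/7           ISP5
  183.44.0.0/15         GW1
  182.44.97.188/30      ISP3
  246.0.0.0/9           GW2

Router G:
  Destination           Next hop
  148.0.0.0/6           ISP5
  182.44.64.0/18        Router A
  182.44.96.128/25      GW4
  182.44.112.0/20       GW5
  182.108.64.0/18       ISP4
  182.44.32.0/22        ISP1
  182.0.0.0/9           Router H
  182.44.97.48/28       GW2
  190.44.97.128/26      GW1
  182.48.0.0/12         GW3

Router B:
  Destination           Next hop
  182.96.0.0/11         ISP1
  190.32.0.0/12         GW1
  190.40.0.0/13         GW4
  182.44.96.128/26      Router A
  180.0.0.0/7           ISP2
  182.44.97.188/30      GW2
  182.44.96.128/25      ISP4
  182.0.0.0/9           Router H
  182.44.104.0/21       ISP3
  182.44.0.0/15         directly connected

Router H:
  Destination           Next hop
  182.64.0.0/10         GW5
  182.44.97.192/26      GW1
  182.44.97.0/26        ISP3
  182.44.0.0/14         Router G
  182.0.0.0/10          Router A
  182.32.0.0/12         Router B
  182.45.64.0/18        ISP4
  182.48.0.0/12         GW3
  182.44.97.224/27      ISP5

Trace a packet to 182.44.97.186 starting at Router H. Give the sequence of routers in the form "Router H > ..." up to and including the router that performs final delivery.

At Router H: longest match for 182.44.97.186 is 182.44.0.0/14 -> Router G
At Router G: longest match for 182.44.97.186 is 182.44.64.0/18 -> Router A
At Router A: longest match for 182.44.97.186 is 182.32.0.0/12 -> Router B
At Router B: longest match for 182.44.97.186 is 182.44.0.0/15 -> directly connected

Router H > Router G > Router A > Router B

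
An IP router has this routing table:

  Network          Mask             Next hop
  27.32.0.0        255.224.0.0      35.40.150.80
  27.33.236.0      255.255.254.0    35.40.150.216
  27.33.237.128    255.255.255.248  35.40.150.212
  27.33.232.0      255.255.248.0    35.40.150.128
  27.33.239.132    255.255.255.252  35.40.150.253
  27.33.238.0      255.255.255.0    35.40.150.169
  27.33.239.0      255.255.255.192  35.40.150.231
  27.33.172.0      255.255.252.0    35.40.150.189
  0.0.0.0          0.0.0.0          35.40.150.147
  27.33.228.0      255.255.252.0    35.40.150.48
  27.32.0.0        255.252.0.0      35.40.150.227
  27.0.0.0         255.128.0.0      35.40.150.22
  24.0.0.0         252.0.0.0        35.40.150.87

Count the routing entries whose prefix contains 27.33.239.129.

Prefixes containing 27.33.239.129:
  0.0.0.0/0 (default, matches everything)
  24.0.0.0/6 (24.0.0.0 - 27.255.255.255)
  27.0.0.0/9 (27.0.0.0 - 27.127.255.255)
  27.32.0.0/11 (27.32.0.0 - 27.63.255.255)
  27.32.0.0/14 (27.32.0.0 - 27.35.255.255)
  27.33.232.0/21 (27.33.232.0 - 27.33.239.255)
Total matching entries: 6.

6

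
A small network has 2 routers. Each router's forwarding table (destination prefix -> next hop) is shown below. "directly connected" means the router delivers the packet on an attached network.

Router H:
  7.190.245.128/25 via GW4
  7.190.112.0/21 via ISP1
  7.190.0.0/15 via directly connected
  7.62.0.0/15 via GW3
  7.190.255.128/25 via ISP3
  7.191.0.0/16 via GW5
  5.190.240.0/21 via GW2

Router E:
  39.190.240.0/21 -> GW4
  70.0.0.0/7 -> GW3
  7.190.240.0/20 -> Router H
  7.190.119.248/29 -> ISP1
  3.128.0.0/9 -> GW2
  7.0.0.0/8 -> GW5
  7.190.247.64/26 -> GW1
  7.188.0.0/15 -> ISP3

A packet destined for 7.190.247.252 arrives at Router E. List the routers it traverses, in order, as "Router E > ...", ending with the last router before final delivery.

At Router E: longest match for 7.190.247.252 is 7.190.240.0/20 -> Router H
At Router H: longest match for 7.190.247.252 is 7.190.0.0/15 -> directly connected

Router E > Router H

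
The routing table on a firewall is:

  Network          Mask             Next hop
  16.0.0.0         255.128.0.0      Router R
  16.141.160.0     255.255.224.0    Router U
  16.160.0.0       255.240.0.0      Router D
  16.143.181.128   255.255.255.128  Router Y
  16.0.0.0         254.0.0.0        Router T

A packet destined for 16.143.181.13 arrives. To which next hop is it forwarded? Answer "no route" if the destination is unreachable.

Routes whose prefix contains 16.143.181.13:
  16.0.0.0/7 (16.0.0.0 - 17.255.255.255) -> Router T
More-specific entries that do NOT match:
  16.143.181.128/25 (16.143.181.128 - 16.143.181.255) does not contain 16.143.181.13
  16.141.160.0/19 (16.141.160.0 - 16.141.191.255) does not contain 16.143.181.13
  16.160.0.0/12 (16.160.0.0 - 16.175.255.255) does not contain 16.143.181.13
  16.0.0.0/9 (16.0.0.0 - 16.127.255.255) does not contain 16.143.181.13
Longest matching prefix is /7 -> next hop Router T.

Router T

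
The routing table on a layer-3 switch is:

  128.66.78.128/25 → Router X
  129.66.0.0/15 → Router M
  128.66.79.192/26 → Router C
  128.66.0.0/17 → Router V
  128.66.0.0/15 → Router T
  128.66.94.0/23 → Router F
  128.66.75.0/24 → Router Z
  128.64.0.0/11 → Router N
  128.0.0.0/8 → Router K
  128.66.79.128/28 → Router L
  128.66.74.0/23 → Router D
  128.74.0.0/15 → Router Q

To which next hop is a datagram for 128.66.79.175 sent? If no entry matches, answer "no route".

Router V

Routes whose prefix contains 128.66.79.175:
  128.0.0.0/8 (128.0.0.0 - 128.255.255.255) -> Router K
  128.64.0.0/11 (128.64.0.0 - 128.95.255.255) -> Router N
  128.66.0.0/15 (128.66.0.0 - 128.67.255.255) -> Router T
  128.66.0.0/17 (128.66.0.0 - 128.66.127.255) -> Router V
More-specific entries that do NOT match:
  128.66.79.128/28 (128.66.79.128 - 128.66.79.143) does not contain 128.66.79.175
  128.66.79.192/26 (128.66.79.192 - 128.66.79.255) does not contain 128.66.79.175
  128.66.78.128/25 (128.66.78.128 - 128.66.78.255) does not contain 128.66.79.175
  128.66.75.0/24 (128.66.75.0 - 128.66.75.255) does not contain 128.66.79.175
  128.66.94.0/23 (128.66.94.0 - 128.66.95.255) does not contain 128.66.79.175
  128.66.74.0/23 (128.66.74.0 - 128.66.75.255) does not contain 128.66.79.175
Longest matching prefix is /17 -> next hop Router V.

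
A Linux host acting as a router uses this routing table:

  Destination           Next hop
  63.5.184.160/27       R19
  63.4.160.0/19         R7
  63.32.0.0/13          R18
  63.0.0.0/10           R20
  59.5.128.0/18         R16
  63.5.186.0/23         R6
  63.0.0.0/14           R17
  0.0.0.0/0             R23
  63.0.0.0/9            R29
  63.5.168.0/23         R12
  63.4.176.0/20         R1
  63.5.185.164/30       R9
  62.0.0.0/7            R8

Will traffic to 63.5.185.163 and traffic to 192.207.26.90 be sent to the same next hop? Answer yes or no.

63.5.185.163: longest match 63.0.0.0/10 -> R20
192.207.26.90: longest match 0.0.0.0/0 -> R23

no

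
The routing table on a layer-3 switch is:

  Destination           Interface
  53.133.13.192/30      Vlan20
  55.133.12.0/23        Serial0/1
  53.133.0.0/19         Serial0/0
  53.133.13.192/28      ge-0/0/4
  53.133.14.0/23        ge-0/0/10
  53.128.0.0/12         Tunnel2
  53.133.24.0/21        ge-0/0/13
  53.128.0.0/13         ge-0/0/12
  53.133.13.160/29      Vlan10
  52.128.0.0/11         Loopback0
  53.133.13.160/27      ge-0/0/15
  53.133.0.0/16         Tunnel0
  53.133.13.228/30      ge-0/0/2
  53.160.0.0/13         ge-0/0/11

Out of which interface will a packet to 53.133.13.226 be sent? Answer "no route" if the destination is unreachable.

Serial0/0

Routes whose prefix contains 53.133.13.226:
  53.128.0.0/12 (53.128.0.0 - 53.143.255.255) -> Tunnel2
  53.128.0.0/13 (53.128.0.0 - 53.135.255.255) -> ge-0/0/12
  53.133.0.0/16 (53.133.0.0 - 53.133.255.255) -> Tunnel0
  53.133.0.0/19 (53.133.0.0 - 53.133.31.255) -> Serial0/0
More-specific entries that do NOT match:
  53.133.13.192/30 (53.133.13.192 - 53.133.13.195) does not contain 53.133.13.226
  53.133.13.228/30 (53.133.13.228 - 53.133.13.231) does not contain 53.133.13.226
  53.133.13.160/29 (53.133.13.160 - 53.133.13.167) does not contain 53.133.13.226
  53.133.13.192/28 (53.133.13.192 - 53.133.13.207) does not contain 53.133.13.226
  53.133.13.160/27 (53.133.13.160 - 53.133.13.191) does not contain 53.133.13.226
  55.133.12.0/23 (55.133.12.0 - 55.133.13.255) does not contain 53.133.13.226
  53.133.14.0/23 (53.133.14.0 - 53.133.15.255) does not contain 53.133.13.226
  53.133.24.0/21 (53.133.24.0 - 53.133.31.255) does not contain 53.133.13.226
Longest matching prefix is /19 -> interface Serial0/0.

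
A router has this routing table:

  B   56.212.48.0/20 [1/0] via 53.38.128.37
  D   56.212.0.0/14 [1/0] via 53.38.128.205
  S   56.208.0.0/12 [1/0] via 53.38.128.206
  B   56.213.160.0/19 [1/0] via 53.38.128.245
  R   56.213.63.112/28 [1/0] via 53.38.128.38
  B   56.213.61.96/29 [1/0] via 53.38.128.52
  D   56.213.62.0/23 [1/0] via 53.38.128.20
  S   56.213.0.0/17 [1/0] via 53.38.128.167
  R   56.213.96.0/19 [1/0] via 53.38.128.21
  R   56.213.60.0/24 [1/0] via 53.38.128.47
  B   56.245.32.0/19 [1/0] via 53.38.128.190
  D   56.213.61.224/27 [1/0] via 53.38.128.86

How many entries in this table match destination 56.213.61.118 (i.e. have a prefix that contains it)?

Prefixes containing 56.213.61.118:
  56.208.0.0/12 (56.208.0.0 - 56.223.255.255)
  56.212.0.0/14 (56.212.0.0 - 56.215.255.255)
  56.213.0.0/17 (56.213.0.0 - 56.213.127.255)
Total matching entries: 3.

3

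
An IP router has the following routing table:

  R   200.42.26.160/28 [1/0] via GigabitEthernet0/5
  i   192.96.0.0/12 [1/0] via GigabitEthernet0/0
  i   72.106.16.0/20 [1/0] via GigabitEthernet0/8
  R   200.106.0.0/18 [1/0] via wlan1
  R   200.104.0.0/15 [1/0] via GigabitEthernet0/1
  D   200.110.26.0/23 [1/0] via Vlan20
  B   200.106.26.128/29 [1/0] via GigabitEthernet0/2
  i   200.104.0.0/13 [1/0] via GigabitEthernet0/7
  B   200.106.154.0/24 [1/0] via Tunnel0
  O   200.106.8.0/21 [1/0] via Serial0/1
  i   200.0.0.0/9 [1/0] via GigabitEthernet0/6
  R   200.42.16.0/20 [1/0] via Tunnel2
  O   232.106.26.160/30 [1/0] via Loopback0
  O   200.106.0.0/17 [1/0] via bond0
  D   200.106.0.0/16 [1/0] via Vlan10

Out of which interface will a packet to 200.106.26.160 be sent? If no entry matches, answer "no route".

Routes whose prefix contains 200.106.26.160:
  200.0.0.0/9 (200.0.0.0 - 200.127.255.255) -> GigabitEthernet0/6
  200.104.0.0/13 (200.104.0.0 - 200.111.255.255) -> GigabitEthernet0/7
  200.106.0.0/16 (200.106.0.0 - 200.106.255.255) -> Vlan10
  200.106.0.0/17 (200.106.0.0 - 200.106.127.255) -> bond0
  200.106.0.0/18 (200.106.0.0 - 200.106.63.255) -> wlan1
More-specific entries that do NOT match:
  232.106.26.160/30 (232.106.26.160 - 232.106.26.163) does not contain 200.106.26.160
  200.106.26.128/29 (200.106.26.128 - 200.106.26.135) does not contain 200.106.26.160
  200.42.26.160/28 (200.42.26.160 - 200.42.26.175) does not contain 200.106.26.160
  200.106.154.0/24 (200.106.154.0 - 200.106.154.255) does not contain 200.106.26.160
  200.110.26.0/23 (200.110.26.0 - 200.110.27.255) does not contain 200.106.26.160
  200.106.8.0/21 (200.106.8.0 - 200.106.15.255) does not contain 200.106.26.160
  72.106.16.0/20 (72.106.16.0 - 72.106.31.255) does not contain 200.106.26.160
  200.42.16.0/20 (200.42.16.0 - 200.42.31.255) does not contain 200.106.26.160
Longest matching prefix is /18 -> interface wlan1.

wlan1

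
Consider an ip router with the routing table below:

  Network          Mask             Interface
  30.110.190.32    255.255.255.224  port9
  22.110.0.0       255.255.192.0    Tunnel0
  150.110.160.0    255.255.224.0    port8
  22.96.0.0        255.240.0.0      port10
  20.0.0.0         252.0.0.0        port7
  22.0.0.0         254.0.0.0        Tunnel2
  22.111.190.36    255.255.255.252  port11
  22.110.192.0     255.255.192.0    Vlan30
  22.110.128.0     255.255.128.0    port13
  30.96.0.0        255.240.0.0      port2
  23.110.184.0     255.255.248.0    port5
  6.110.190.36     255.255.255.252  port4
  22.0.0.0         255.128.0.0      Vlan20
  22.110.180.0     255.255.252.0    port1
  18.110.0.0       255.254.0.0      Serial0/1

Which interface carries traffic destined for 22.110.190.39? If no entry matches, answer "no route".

Routes whose prefix contains 22.110.190.39:
  20.0.0.0/6 (20.0.0.0 - 23.255.255.255) -> port7
  22.0.0.0/7 (22.0.0.0 - 23.255.255.255) -> Tunnel2
  22.0.0.0/9 (22.0.0.0 - 22.127.255.255) -> Vlan20
  22.96.0.0/12 (22.96.0.0 - 22.111.255.255) -> port10
  22.110.128.0/17 (22.110.128.0 - 22.110.255.255) -> port13
More-specific entries that do NOT match:
  22.111.190.36/30 (22.111.190.36 - 22.111.190.39) does not contain 22.110.190.39
  6.110.190.36/30 (6.110.190.36 - 6.110.190.39) does not contain 22.110.190.39
  30.110.190.32/27 (30.110.190.32 - 30.110.190.63) does not contain 22.110.190.39
  22.110.180.0/22 (22.110.180.0 - 22.110.183.255) does not contain 22.110.190.39
  23.110.184.0/21 (23.110.184.0 - 23.110.191.255) does not contain 22.110.190.39
  150.110.160.0/19 (150.110.160.0 - 150.110.191.255) does not contain 22.110.190.39
  22.110.0.0/18 (22.110.0.0 - 22.110.63.255) does not contain 22.110.190.39
  22.110.192.0/18 (22.110.192.0 - 22.110.255.255) does not contain 22.110.190.39
Longest matching prefix is /17 -> interface port13.

port13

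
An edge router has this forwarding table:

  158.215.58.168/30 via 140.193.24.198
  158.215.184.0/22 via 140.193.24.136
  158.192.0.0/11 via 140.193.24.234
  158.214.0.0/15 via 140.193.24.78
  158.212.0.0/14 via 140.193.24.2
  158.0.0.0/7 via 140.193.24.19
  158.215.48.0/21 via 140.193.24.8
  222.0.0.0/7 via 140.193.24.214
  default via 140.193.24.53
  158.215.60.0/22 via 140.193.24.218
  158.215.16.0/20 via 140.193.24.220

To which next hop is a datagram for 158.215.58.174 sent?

Routes whose prefix contains 158.215.58.174:
  0.0.0.0/0 (default, matches everything) -> 140.193.24.53
  158.0.0.0/7 (158.0.0.0 - 159.255.255.255) -> 140.193.24.19
  158.192.0.0/11 (158.192.0.0 - 158.223.255.255) -> 140.193.24.234
  158.212.0.0/14 (158.212.0.0 - 158.215.255.255) -> 140.193.24.2
  158.214.0.0/15 (158.214.0.0 - 158.215.255.255) -> 140.193.24.78
More-specific entries that do NOT match:
  158.215.58.168/30 (158.215.58.168 - 158.215.58.171) does not contain 158.215.58.174
  158.215.184.0/22 (158.215.184.0 - 158.215.187.255) does not contain 158.215.58.174
  158.215.60.0/22 (158.215.60.0 - 158.215.63.255) does not contain 158.215.58.174
  158.215.48.0/21 (158.215.48.0 - 158.215.55.255) does not contain 158.215.58.174
  158.215.16.0/20 (158.215.16.0 - 158.215.31.255) does not contain 158.215.58.174
Longest matching prefix is /15 -> next hop 140.193.24.78.

140.193.24.78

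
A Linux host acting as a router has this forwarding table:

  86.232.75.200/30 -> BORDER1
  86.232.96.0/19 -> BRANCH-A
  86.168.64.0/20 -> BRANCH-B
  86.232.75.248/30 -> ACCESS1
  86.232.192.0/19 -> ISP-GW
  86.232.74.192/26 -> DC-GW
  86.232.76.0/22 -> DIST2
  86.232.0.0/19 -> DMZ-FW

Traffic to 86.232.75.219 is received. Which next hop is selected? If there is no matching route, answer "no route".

No entry's prefix contains 86.232.75.219; there is no default route.

no route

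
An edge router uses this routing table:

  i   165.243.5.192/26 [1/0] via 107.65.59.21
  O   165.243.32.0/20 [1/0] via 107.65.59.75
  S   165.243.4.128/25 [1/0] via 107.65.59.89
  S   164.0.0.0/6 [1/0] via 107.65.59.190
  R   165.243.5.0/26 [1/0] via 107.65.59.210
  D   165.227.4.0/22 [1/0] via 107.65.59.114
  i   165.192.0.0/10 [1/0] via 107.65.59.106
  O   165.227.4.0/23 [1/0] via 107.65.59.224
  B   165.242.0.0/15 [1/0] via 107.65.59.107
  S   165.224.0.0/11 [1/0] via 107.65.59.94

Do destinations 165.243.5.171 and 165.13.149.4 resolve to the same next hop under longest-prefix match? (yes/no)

no

165.243.5.171: longest match 165.242.0.0/15 -> 107.65.59.107
165.13.149.4: longest match 164.0.0.0/6 -> 107.65.59.190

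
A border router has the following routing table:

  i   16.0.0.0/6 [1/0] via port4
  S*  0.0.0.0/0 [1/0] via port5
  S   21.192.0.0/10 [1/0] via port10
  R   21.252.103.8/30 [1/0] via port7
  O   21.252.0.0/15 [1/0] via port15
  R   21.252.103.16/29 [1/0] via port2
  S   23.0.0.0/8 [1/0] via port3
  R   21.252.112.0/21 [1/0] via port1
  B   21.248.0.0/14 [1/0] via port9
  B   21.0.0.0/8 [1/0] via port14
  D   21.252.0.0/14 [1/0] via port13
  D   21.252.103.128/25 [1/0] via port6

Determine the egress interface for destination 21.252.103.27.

port15

Routes whose prefix contains 21.252.103.27:
  0.0.0.0/0 (default, matches everything) -> port5
  21.0.0.0/8 (21.0.0.0 - 21.255.255.255) -> port14
  21.192.0.0/10 (21.192.0.0 - 21.255.255.255) -> port10
  21.252.0.0/14 (21.252.0.0 - 21.255.255.255) -> port13
  21.252.0.0/15 (21.252.0.0 - 21.253.255.255) -> port15
More-specific entries that do NOT match:
  21.252.103.8/30 (21.252.103.8 - 21.252.103.11) does not contain 21.252.103.27
  21.252.103.16/29 (21.252.103.16 - 21.252.103.23) does not contain 21.252.103.27
  21.252.103.128/25 (21.252.103.128 - 21.252.103.255) does not contain 21.252.103.27
  21.252.112.0/21 (21.252.112.0 - 21.252.119.255) does not contain 21.252.103.27
Longest matching prefix is /15 -> interface port15.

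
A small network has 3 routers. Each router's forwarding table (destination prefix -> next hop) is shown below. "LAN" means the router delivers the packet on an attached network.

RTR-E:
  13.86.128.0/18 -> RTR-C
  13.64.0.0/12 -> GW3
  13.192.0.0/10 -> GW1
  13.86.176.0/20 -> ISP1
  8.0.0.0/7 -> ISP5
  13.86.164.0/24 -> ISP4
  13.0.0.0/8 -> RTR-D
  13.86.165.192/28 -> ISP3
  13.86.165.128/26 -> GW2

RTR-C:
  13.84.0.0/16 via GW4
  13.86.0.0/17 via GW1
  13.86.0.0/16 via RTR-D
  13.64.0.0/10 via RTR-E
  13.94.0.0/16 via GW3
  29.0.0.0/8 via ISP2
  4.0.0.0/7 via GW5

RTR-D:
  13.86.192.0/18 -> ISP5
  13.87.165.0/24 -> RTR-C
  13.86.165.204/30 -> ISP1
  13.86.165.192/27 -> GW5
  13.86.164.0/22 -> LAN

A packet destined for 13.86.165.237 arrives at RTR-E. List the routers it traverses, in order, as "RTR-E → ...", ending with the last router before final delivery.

RTR-E → RTR-C → RTR-D

At RTR-E: longest match for 13.86.165.237 is 13.86.128.0/18 -> RTR-C
At RTR-C: longest match for 13.86.165.237 is 13.86.0.0/16 -> RTR-D
At RTR-D: longest match for 13.86.165.237 is 13.86.164.0/22 -> LAN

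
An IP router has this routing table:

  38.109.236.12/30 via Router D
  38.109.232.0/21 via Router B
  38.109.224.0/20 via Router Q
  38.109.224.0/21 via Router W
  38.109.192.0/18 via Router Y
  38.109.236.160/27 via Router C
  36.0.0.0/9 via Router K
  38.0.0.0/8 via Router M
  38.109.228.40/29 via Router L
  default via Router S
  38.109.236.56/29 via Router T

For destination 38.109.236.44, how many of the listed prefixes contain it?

5

Prefixes containing 38.109.236.44:
  0.0.0.0/0 (default, matches everything)
  38.0.0.0/8 (38.0.0.0 - 38.255.255.255)
  38.109.192.0/18 (38.109.192.0 - 38.109.255.255)
  38.109.224.0/20 (38.109.224.0 - 38.109.239.255)
  38.109.232.0/21 (38.109.232.0 - 38.109.239.255)
Total matching entries: 5.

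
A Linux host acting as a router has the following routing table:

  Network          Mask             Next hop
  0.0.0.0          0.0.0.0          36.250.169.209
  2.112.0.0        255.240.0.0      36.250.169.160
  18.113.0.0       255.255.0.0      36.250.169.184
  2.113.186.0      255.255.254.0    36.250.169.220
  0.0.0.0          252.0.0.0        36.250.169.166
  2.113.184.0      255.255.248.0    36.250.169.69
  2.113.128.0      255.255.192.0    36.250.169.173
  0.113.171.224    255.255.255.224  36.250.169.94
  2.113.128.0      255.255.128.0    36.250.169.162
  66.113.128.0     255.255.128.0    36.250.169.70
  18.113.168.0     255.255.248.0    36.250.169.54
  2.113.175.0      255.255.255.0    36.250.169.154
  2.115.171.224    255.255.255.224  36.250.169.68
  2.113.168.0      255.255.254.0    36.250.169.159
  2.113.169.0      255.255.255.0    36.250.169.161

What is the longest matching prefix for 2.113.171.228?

Entries matching 2.113.171.228:
  0.0.0.0/0 (default, matches everything)
  0.0.0.0/6 (0.0.0.0 - 3.255.255.255)
  2.112.0.0/12 (2.112.0.0 - 2.127.255.255)
  2.113.128.0/17 (2.113.128.0 - 2.113.255.255)
  2.113.128.0/18 (2.113.128.0 - 2.113.191.255)
Most specific is 2.113.128.0/18.

2.113.128.0/18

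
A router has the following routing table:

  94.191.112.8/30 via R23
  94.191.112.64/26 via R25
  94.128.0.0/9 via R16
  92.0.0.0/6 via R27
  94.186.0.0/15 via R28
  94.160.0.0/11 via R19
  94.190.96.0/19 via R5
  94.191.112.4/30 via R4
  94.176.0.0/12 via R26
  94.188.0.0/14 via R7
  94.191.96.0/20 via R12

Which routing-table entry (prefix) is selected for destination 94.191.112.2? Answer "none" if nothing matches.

94.188.0.0/14

Entries matching 94.191.112.2:
  92.0.0.0/6 (92.0.0.0 - 95.255.255.255)
  94.128.0.0/9 (94.128.0.0 - 94.255.255.255)
  94.160.0.0/11 (94.160.0.0 - 94.191.255.255)
  94.176.0.0/12 (94.176.0.0 - 94.191.255.255)
  94.188.0.0/14 (94.188.0.0 - 94.191.255.255)
Most specific is 94.188.0.0/14.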